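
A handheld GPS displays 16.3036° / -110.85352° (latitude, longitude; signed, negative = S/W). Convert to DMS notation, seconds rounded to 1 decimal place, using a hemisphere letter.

16°18′13.0″ N, 110°51′12.7″ W

Lat: 0.303600 × 60 = 18.21600′ → 18′, remainder × 60 = 12.960″
Longitude is negative → W; |value| = 110.853520
Longitude: whole degrees 110; 51.21120′ → 51′ and 12.672″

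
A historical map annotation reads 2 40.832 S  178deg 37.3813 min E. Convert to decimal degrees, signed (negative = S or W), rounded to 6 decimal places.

-2.680533, 178.623022

Latitude: 2 + 40.832/60 = 2.6805333
S → negative
λ: 178 + 37.3813/60 = 178.6230217
E ⇒ keep positive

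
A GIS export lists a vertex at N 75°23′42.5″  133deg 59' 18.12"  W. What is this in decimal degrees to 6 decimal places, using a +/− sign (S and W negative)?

75.395139, -133.988367

φ: 75° + 23/60 + 42.5/3600 = 75 + 0.383333 + 0.011806 = 75.3951389
N ⇒ keep positive
Longitude: 133 + 59/60 + 18.12/3600 = 133.9883667
W → negative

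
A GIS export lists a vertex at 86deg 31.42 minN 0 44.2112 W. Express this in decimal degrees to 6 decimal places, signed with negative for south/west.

Lat: 86 + 31.42/60 = 86.5236667
N ⇒ keep positive
λ: 0 + 44.2112/60 = 0.7368533
hemisphere W, so the sign is −

86.523667, -0.736853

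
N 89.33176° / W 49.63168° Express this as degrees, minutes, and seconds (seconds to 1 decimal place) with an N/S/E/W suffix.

89°19′54.3″ N, 49°37′54.0″ W

Latitude: whole degrees 89; 19.90560′ → 19′ and 54.336″
Longitude: 0.631680 × 60 = 37.90080′ → 37′, remainder × 60 = 54.048″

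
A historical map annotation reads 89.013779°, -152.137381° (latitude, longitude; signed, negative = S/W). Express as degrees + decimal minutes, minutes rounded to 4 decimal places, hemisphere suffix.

Lat: minutes = (89.013779 − 89) × 60 = 0.826740
Longitude is negative → W; |value| = 152.137381
Lon: minutes = (152.137381 − 152) × 60 = 8.242860

89° 0.8267′ N, 152° 8.2429′ W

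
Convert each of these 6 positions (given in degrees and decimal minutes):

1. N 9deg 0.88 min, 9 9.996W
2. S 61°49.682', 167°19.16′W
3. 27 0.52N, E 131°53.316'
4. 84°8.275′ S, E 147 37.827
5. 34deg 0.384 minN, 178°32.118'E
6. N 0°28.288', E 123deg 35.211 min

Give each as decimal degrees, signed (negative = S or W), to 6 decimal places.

Point 1:
  Latitude: 0.88′ = 0.014667°; total 9.0146667
  N ⇒ keep positive
  Lon: 9 + 9.996/60 = 9.1666000
  hemisphere W, so the sign is −
Point 2:
  φ: 61 + 49.682/60 = 61.8280333
  S → negative
  Lon: 167 + 19.16/60 = 167.3193333
  W ⇒ negate
Point 3:
  Lat: 0.52′ = 0.008667°; total 27.0086667
  N → positive
  Lon: 53.316′ = 0.888600°; total 131.8886000
  E ⇒ keep positive
Point 4:
  Latitude: 8.275′ = 0.137917°; total 84.1379167
  S ⇒ negate
  λ: 147 + 37.827/60 = 147.6304500
  E ⇒ keep positive
Point 5:
  Latitude: 34 + 0.384/60 = 34.0064000
  N ⇒ keep positive
  Longitude: 178 + 32.118/60 = 178.5353000
  E → positive
Point 6:
  Latitude: 0 + 28.288/60 = 0.4714667
  N → positive
  Lon: 123 + 35.211/60 = 123.5868500
  E ⇒ keep positive

1. 9.014667, -9.166600
2. -61.828033, -167.319333
3. 27.008667, 131.888600
4. -84.137917, 147.630450
5. 34.006400, 178.535300
6. 0.471467, 123.586850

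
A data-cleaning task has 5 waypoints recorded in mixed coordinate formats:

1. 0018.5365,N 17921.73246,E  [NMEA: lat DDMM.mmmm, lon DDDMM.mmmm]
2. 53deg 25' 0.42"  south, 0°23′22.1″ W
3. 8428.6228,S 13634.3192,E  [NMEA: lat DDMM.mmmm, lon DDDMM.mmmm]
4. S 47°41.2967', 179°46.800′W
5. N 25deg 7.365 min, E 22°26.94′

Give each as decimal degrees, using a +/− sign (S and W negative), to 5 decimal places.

1. 0.30894, 179.36221
2. -53.41678, -0.38947
3. -84.47705, 136.57199
4. -47.68828, -179.78000
5. 25.12275, 22.44900

Point 1:
  φ: split at 2 digits → 00° and 18.5365′; 0 + 18.5365/60 = 0.308942
  N → positive
  Lon: degrees = first 3 digits = 179, minutes = 21.73246; 179 + 21.73246/60 = 179.362208
  E → positive
Point 2:
  φ: 25′ + 0.42″ = 25.00700′; 53 + 25.00700/60 = 53.416783
  S ⇒ negate
  Lon: 0° + 23/60 + 22.1/3600 = 0 + 0.383333 + 0.006139 = 0.389472
  W → negative
Point 3:
  Latitude: degrees = first 2 digits = 84, minutes = 28.6228; 84 + 28.6228/60 = 84.477047
  hemisphere S, so the sign is −
  Lon: split at 3 digits → 136° and 34.3192′; 136 + 34.3192/60 = 136.571987
  E → positive
Point 4:
  Latitude: 47 + 41.2967/60 = 47.688278
  S → negative
  Lon: 179 + 46.8/60 = 179.780000
  hemisphere W, so the sign is −
Point 5:
  Latitude: 25 + 7.365/60 = 25.122750
  N → positive
  λ: 26.94′ = 0.449000°; total 22.449000
  E → positive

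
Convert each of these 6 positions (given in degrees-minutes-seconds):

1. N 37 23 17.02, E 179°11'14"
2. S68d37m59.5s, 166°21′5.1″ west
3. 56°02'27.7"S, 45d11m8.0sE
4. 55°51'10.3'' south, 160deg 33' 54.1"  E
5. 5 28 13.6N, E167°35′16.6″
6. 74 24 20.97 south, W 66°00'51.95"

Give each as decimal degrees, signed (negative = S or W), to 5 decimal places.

1. 37.38806, 179.18722
2. -68.63319, -166.35142
3. -56.04103, 45.18556
4. -55.85286, 160.56503
5. 5.47044, 167.58794
6. -74.40583, -66.01443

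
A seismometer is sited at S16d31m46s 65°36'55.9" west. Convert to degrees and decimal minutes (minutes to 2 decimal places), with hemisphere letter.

Latitude: seconds/60 = 0.76667; minutes = 31 + 0.76667 = 31.7667
Lon: 36 + 55.9/60 = 36.9317′

16° 31.77′ S, 65° 36.93′ W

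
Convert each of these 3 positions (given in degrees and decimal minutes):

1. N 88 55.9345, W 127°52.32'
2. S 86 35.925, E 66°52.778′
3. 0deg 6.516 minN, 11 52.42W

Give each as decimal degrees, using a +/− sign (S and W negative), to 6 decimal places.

1. 88.932242, -127.872000
2. -86.598750, 66.879633
3. 0.108600, -11.873667

Point 1:
  φ: 88 + 55.9345/60 = 88.9322417
  N → positive
  Longitude: 52.32′ = 0.872000°; total 127.8720000
  W ⇒ negate
Point 2:
  φ: 86 + 35.925/60 = 86.5987500
  hemisphere S, so the sign is −
  Lon: 66 + 52.778/60 = 66.8796333
  E → positive
Point 3:
  Lat: 6.516′ = 0.108600°; total 0.1086000
  N ⇒ keep positive
  Lon: 11 + 52.42/60 = 11.8736667
  W → negative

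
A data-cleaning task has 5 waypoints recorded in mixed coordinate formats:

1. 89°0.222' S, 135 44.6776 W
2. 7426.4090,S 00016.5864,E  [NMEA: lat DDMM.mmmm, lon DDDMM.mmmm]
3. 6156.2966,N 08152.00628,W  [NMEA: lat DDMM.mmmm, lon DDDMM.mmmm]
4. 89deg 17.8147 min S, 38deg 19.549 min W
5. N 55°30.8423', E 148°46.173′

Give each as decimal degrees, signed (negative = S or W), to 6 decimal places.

Point 1:
  Latitude: 89 + 0.222/60 = 89.0037000
  hemisphere S, so the sign is −
  λ: 44.6776′ = 0.744627°; total 135.7446267
  hemisphere W, so the sign is −
Point 2:
  φ: degrees = first 2 digits = 74, minutes = 26.409; 74 + 26.409/60 = 74.4401500
  S ⇒ negate
  Lon: split at 3 digits → 000° and 16.5864′; 0 + 16.5864/60 = 0.2764400
  E ⇒ keep positive
Point 3:
  φ: degrees = first 2 digits = 61, minutes = 56.2966; 61 + 56.2966/60 = 61.9382767
  N ⇒ keep positive
  Longitude: degrees = first 3 digits = 81, minutes = 52.00628; 81 + 52.00628/60 = 81.8667713
  W → negative
Point 4:
  Latitude: 17.8147′ = 0.296912°; total 89.2969117
  hemisphere S, so the sign is −
  Lon: 38 + 19.549/60 = 38.3258167
  W ⇒ negate
Point 5:
  Latitude: 30.8423′ = 0.514038°; total 55.5140383
  N ⇒ keep positive
  Longitude: 148 + 46.173/60 = 148.7695500
  E ⇒ keep positive

1. -89.003700, -135.744627
2. -74.440150, 0.276440
3. 61.938277, -81.866771
4. -89.296912, -38.325817
5. 55.514038, 148.769550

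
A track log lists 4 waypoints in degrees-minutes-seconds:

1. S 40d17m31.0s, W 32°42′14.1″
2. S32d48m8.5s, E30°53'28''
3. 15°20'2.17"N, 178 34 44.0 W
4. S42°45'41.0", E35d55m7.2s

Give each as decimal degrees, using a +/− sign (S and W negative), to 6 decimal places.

Point 1:
  φ: 17′ + 31″ = 17.51667′; 40 + 17.51667/60 = 40.2919444
  hemisphere S, so the sign is −
  Longitude: 32° + 42/60 + 14.1/3600 = 32 + 0.700000 + 0.003917 = 32.7039167
  hemisphere W, so the sign is −
Point 2:
  Latitude: 48′ + 8.5″ = 48.14167′; 32 + 48.14167/60 = 32.8023611
  S ⇒ negate
  λ: 53′ + 28″ = 53.46667′; 30 + 53.46667/60 = 30.8911111
  E → positive
Point 3:
  Latitude: 20′ + 2.17″ = 20.03617′; 15 + 20.03617/60 = 15.3339361
  N → positive
  Longitude: 178° + 34/60 + 44/3600 = 178 + 0.566667 + 0.012222 = 178.5788889
  W ⇒ negate
Point 4:
  φ: 42° + 45/60 + 41/3600 = 42 + 0.750000 + 0.011389 = 42.7613889
  S ⇒ negate
  λ: 55′ + 7.2″ = 55.12000′; 35 + 55.12000/60 = 35.9186667
  E → positive

1. -40.291944, -32.703917
2. -32.802361, 30.891111
3. 15.333936, -178.578889
4. -42.761389, 35.918667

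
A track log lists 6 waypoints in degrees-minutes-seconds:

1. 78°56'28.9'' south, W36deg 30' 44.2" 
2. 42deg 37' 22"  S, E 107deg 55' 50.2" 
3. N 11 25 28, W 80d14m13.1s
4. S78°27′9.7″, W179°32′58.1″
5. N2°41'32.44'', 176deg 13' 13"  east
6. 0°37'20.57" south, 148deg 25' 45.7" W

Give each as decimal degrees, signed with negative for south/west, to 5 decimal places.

Point 1:
  φ: 56′ + 28.9″ = 56.48167′; 78 + 56.48167/60 = 78.941361
  S ⇒ negate
  Lon: 30′ + 44.2″ = 30.73667′; 36 + 30.73667/60 = 36.512278
  W → negative
Point 2:
  Latitude: 42 + 37/60 + 22/3600 = 42.622778
  hemisphere S, so the sign is −
  Lon: 107° + 55/60 + 50.2/3600 = 107 + 0.916667 + 0.013944 = 107.930611
  E → positive
Point 3:
  φ: 11 + 25/60 + 28/3600 = 11.424444
  N → positive
  λ: 14′ + 13.1″ = 14.21833′; 80 + 14.21833/60 = 80.236972
  hemisphere W, so the sign is −
Point 4:
  φ: 27′ + 9.7″ = 27.16167′; 78 + 27.16167/60 = 78.452694
  S ⇒ negate
  λ: 32′ + 58.1″ = 32.96833′; 179 + 32.96833/60 = 179.549472
  hemisphere W, so the sign is −
Point 5:
  φ: 2 + 41/60 + 32.44/3600 = 2.692344
  N → positive
  Lon: 176° + 13/60 + 13/3600 = 176 + 0.216667 + 0.003611 = 176.220278
  E ⇒ keep positive
Point 6:
  Latitude: 37′ + 20.57″ = 37.34283′; 0 + 37.34283/60 = 0.622381
  S → negative
  Longitude: 25′ + 45.7″ = 25.76167′; 148 + 25.76167/60 = 148.429361
  W ⇒ negate

1. -78.94136, -36.51228
2. -42.62278, 107.93061
3. 11.42444, -80.23697
4. -78.45269, -179.54947
5. 2.69234, 176.22028
6. -0.62238, -148.42936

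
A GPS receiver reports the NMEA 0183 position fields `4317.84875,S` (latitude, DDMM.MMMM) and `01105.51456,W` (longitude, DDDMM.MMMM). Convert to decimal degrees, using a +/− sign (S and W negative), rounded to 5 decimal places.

Lat: split at 2 digits → 43° and 17.84875′; 43 + 17.84875/60 = 43.297479
hemisphere S, so the sign is −
Longitude: degrees = first 3 digits = 11, minutes = 5.51456; 11 + 5.51456/60 = 11.091909
W ⇒ negate

-43.29748, -11.09191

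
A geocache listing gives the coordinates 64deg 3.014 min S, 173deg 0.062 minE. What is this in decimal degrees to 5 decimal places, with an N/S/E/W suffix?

64.05023° S, 173.00103° E

Lat: 3.014′ = 0.050233°; total 64.050233
Longitude: 0.062′ = 0.001033°; total 173.001033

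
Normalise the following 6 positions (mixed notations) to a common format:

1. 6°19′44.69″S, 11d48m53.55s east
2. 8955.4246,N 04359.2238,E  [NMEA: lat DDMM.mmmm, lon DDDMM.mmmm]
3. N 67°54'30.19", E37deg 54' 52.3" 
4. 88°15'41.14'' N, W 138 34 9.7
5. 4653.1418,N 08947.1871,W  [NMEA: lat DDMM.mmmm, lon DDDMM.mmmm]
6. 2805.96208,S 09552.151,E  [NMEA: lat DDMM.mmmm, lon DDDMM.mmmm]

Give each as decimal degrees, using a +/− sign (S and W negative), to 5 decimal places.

Point 1:
  Lat: 6 + 19/60 + 44.69/3600 = 6.329081
  S → negative
  Longitude: 48′ + 53.55″ = 48.89250′; 11 + 48.89250/60 = 11.814875
  E → positive
Point 2:
  Lat: degrees = first 2 digits = 89, minutes = 55.4246; 89 + 55.4246/60 = 89.923743
  N ⇒ keep positive
  Lon: degrees = first 3 digits = 43, minutes = 59.2238; 43 + 59.2238/60 = 43.987063
  E → positive
Point 3:
  φ: 67° + 54/60 + 30.19/3600 = 67 + 0.900000 + 0.008386 = 67.908386
  N → positive
  Lon: 54′ + 52.3″ = 54.87167′; 37 + 54.87167/60 = 37.914528
  E → positive
Point 4:
  Latitude: 88° + 15/60 + 41.14/3600 = 88 + 0.250000 + 0.011428 = 88.261428
  N → positive
  Longitude: 138° + 34/60 + 9.7/3600 = 138 + 0.566667 + 0.002694 = 138.569361
  W ⇒ negate
Point 5:
  Lat: split at 2 digits → 46° and 53.1418′; 46 + 53.1418/60 = 46.885697
  N → positive
  Longitude: degrees = first 3 digits = 89, minutes = 47.1871; 89 + 47.1871/60 = 89.786452
  hemisphere W, so the sign is −
Point 6:
  Latitude: split at 2 digits → 28° and 5.96208′; 28 + 5.96208/60 = 28.099368
  S → negative
  Longitude: degrees = first 3 digits = 95, minutes = 52.151; 95 + 52.151/60 = 95.869183
  E → positive

1. -6.32908, 11.81488
2. 89.92374, 43.98706
3. 67.90839, 37.91453
4. 88.26143, -138.56936
5. 46.88570, -89.78645
6. -28.09937, 95.86918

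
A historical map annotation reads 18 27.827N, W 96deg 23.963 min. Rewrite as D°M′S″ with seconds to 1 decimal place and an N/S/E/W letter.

18°27′49.6″ N, 96°23′57.8″ W

Lat: 27.82700′ → 27′ and 0.82700 × 60 = 49.620″
λ: 23.96300′ → 23′ and 0.96300 × 60 = 57.780″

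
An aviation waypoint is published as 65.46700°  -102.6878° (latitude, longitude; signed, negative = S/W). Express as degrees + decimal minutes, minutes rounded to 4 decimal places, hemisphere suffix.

Lat: fractional part 0.467000 → 28.020000 minutes
Longitude is negative → W; |value| = 102.687800
Longitude: fractional part 0.687800 → 41.268000 minutes

65° 28.0200′ N, 102° 41.2680′ W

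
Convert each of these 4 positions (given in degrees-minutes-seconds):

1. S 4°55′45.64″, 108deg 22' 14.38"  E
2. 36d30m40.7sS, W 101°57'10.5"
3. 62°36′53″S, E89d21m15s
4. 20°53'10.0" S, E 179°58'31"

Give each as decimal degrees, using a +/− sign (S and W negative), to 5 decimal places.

1. -4.92934, 108.37066
2. -36.51131, -101.95292
3. -62.61472, 89.35417
4. -20.88611, 179.97528

Point 1:
  φ: 4° + 55/60 + 45.64/3600 = 4 + 0.916667 + 0.012678 = 4.929344
  S → negative
  Lon: 108° + 22/60 + 14.38/3600 = 108 + 0.366667 + 0.003994 = 108.370661
  E ⇒ keep positive
Point 2:
  φ: 36° + 30/60 + 40.7/3600 = 36 + 0.500000 + 0.011306 = 36.511306
  hemisphere S, so the sign is −
  Lon: 57′ + 10.5″ = 57.17500′; 101 + 57.17500/60 = 101.952917
  hemisphere W, so the sign is −
Point 3:
  Latitude: 62 + 36/60 + 53/3600 = 62.614722
  hemisphere S, so the sign is −
  λ: 89° + 21/60 + 15/3600 = 89 + 0.350000 + 0.004167 = 89.354167
  E → positive
Point 4:
  Latitude: 20° + 53/60 + 10/3600 = 20 + 0.883333 + 0.002778 = 20.886111
  S ⇒ negate
  Longitude: 179° + 58/60 + 31/3600 = 179 + 0.966667 + 0.008611 = 179.975278
  E ⇒ keep positive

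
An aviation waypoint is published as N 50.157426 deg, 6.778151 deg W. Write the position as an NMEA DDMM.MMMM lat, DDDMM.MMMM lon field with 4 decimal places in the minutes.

5009.4456,N / 00646.6891,W

Lat: fractional part 0.157426 → 9.445560 minutes
λ: minutes = (6.778151 − 6) × 60 = 46.689060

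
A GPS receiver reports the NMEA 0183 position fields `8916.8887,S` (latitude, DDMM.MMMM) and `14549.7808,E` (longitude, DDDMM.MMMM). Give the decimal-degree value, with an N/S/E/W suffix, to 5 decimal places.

φ: split at 2 digits → 89° and 16.8887′; 89 + 16.8887/60 = 89.281478
Longitude: degrees = first 3 digits = 145, minutes = 49.7808; 145 + 49.7808/60 = 145.829680

89.28148° S, 145.82968° E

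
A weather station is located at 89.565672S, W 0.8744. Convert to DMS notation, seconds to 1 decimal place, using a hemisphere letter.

Lat: 0.565672 × 60 = 33.94032′ → 33′, remainder × 60 = 56.419″
λ: whole degrees 0; 52.46400′ → 52′ and 27.840″

89°33′56.4″ S, 0°52′27.8″ W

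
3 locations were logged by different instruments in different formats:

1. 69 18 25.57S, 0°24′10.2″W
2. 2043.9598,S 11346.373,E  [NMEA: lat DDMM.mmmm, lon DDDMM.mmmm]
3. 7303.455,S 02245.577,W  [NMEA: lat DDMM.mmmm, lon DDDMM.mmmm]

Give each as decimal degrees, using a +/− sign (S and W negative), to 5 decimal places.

1. -69.30710, -0.40283
2. -20.73266, 113.77288
3. -73.05758, -22.75962

Point 1:
  Latitude: 18′ + 25.57″ = 18.42617′; 69 + 18.42617/60 = 69.307103
  S → negative
  Lon: 24′ + 10.2″ = 24.17000′; 0 + 24.17000/60 = 0.402833
  W → negative
Point 2:
  Lat: split at 2 digits → 20° and 43.9598′; 20 + 43.9598/60 = 20.732663
  S ⇒ negate
  Lon: split at 3 digits → 113° and 46.373′; 113 + 46.373/60 = 113.772883
  E ⇒ keep positive
Point 3:
  φ: degrees = first 2 digits = 73, minutes = 3.455; 73 + 3.455/60 = 73.057583
  hemisphere S, so the sign is −
  Lon: degrees = first 3 digits = 22, minutes = 45.577; 22 + 45.577/60 = 22.759617
  W → negative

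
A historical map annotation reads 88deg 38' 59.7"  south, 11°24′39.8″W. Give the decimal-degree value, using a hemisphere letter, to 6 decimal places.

Lat: 38′ + 59.7″ = 38.99500′; 88 + 38.99500/60 = 88.6499167
λ: 24′ + 39.8″ = 24.66333′; 11 + 24.66333/60 = 11.4110556

88.649917° S, 11.411056° W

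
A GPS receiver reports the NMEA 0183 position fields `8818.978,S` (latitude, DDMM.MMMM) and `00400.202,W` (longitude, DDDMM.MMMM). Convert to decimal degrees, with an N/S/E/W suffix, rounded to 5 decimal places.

Lat: degrees = first 2 digits = 88, minutes = 18.978; 88 + 18.978/60 = 88.316300
Longitude: degrees = first 3 digits = 4, minutes = 0.202; 4 + 0.202/60 = 4.003367

88.31630° S, 4.00337° W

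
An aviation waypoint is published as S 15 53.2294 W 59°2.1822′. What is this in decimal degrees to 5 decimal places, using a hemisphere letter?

15.88716° S, 59.03637° W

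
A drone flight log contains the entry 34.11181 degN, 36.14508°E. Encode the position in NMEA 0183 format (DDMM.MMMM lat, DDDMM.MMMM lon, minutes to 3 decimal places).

3406.709,N / 03608.705,E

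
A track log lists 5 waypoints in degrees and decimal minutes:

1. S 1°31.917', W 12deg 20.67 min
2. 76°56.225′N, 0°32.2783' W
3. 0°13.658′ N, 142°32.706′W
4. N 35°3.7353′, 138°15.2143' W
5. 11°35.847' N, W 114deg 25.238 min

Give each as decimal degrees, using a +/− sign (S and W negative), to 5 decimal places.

Point 1:
  Latitude: 31.917′ = 0.531950°; total 1.531950
  hemisphere S, so the sign is −
  λ: 12 + 20.67/60 = 12.344500
  W → negative
Point 2:
  Latitude: 76 + 56.225/60 = 76.937083
  N ⇒ keep positive
  λ: 32.2783′ = 0.537972°; total 0.537972
  W → negative
Point 3:
  Latitude: 0 + 13.658/60 = 0.227633
  N → positive
  Lon: 32.706′ = 0.545100°; total 142.545100
  W → negative
Point 4:
  Lat: 35 + 3.7353/60 = 35.062255
  N ⇒ keep positive
  Lon: 138 + 15.2143/60 = 138.253572
  hemisphere W, so the sign is −
Point 5:
  Lat: 35.847′ = 0.597450°; total 11.597450
  N → positive
  Lon: 114 + 25.238/60 = 114.420633
  hemisphere W, so the sign is −

1. -1.53195, -12.34450
2. 76.93708, -0.53797
3. 0.22763, -142.54510
4. 35.06226, -138.25357
5. 11.59745, -114.42063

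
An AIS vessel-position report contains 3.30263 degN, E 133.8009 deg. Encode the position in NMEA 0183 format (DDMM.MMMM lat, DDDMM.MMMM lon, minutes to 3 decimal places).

0318.158,N / 13348.054,E

φ: fractional part 0.302630 → 18.15780 minutes
λ: fractional part 0.800900 → 48.05400 minutes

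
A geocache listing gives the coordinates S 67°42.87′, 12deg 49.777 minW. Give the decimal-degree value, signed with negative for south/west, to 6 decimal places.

φ: 67 + 42.87/60 = 67.7145000
S → negative
λ: 49.777′ = 0.829617°; total 12.8296167
hemisphere W, so the sign is −

-67.714500, -12.829617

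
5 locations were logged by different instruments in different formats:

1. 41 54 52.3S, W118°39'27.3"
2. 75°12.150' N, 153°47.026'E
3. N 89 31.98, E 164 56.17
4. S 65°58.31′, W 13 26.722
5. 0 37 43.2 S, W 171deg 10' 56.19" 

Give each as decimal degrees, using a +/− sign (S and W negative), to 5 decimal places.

1. -41.91453, -118.65758
2. 75.20250, 153.78377
3. 89.53300, 164.93617
4. -65.97183, -13.44537
5. -0.62867, -171.18228

Point 1:
  Latitude: 41° + 54/60 + 52.3/3600 = 41 + 0.900000 + 0.014528 = 41.914528
  S → negative
  Lon: 118 + 39/60 + 27.3/3600 = 118.657583
  W → negative
Point 2:
  Latitude: 12.15′ = 0.202500°; total 75.202500
  N ⇒ keep positive
  Lon: 153 + 47.026/60 = 153.783767
  E ⇒ keep positive
Point 3:
  φ: 31.98′ = 0.533000°; total 89.533000
  N ⇒ keep positive
  Lon: 164 + 56.17/60 = 164.936167
  E → positive
Point 4:
  Latitude: 58.31′ = 0.971833°; total 65.971833
  hemisphere S, so the sign is −
  λ: 26.722′ = 0.445367°; total 13.445367
  W → negative
Point 5:
  Latitude: 0 + 37/60 + 43.2/3600 = 0.628667
  hemisphere S, so the sign is −
  Lon: 171° + 10/60 + 56.19/3600 = 171 + 0.166667 + 0.015608 = 171.182275
  W → negative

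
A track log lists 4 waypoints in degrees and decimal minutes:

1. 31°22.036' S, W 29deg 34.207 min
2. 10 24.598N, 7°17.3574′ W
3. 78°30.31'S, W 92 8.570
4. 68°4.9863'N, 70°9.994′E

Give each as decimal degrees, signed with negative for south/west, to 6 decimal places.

1. -31.367267, -29.570117
2. 10.409967, -7.289290
3. -78.505167, -92.142833
4. 68.083105, 70.166567

Point 1:
  Latitude: 31 + 22.036/60 = 31.3672667
  hemisphere S, so the sign is −
  Longitude: 29 + 34.207/60 = 29.5701167
  hemisphere W, so the sign is −
Point 2:
  Latitude: 24.598′ = 0.409967°; total 10.4099667
  N → positive
  λ: 17.3574′ = 0.289290°; total 7.2892900
  hemisphere W, so the sign is −
Point 3:
  Lat: 78 + 30.31/60 = 78.5051667
  S → negative
  Longitude: 92 + 8.57/60 = 92.1428333
  W ⇒ negate
Point 4:
  φ: 4.9863′ = 0.083105°; total 68.0831050
  N ⇒ keep positive
  Longitude: 9.994′ = 0.166567°; total 70.1665667
  E → positive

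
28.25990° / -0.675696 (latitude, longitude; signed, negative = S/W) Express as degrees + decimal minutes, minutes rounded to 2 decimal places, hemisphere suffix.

28° 15.59′ N, 0° 40.54′ W

Latitude: fractional part 0.259900 → 15.5940 minutes
Longitude is negative → W; |value| = 0.675696
Lon: minutes = (0.675696 − 0) × 60 = 40.5418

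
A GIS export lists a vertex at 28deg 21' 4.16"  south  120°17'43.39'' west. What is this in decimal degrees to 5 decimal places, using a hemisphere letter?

28.35116° S, 120.29539° W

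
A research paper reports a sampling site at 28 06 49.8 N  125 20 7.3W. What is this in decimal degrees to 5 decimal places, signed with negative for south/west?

28.11383, -125.33536

Latitude: 28 + 6/60 + 49.8/3600 = 28.113833
N → positive
λ: 20′ + 7.3″ = 20.12167′; 125 + 20.12167/60 = 125.335361
W → negative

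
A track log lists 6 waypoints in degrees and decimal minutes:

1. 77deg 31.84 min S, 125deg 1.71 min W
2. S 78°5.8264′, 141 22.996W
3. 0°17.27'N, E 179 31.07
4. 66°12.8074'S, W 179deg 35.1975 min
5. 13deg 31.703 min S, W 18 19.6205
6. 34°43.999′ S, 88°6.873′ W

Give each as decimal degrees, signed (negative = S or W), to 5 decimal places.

1. -77.53067, -125.02850
2. -78.09711, -141.38327
3. 0.28783, 179.51783
4. -66.21346, -179.58663
5. -13.52838, -18.32701
6. -34.73332, -88.11455

Point 1:
  Lat: 31.84′ = 0.530667°; total 77.530667
  hemisphere S, so the sign is −
  Longitude: 1.71′ = 0.028500°; total 125.028500
  W ⇒ negate
Point 2:
  Lat: 78 + 5.8264/60 = 78.097107
  S ⇒ negate
  λ: 22.996′ = 0.383267°; total 141.383267
  hemisphere W, so the sign is −
Point 3:
  Latitude: 0 + 17.27/60 = 0.287833
  N → positive
  λ: 179 + 31.07/60 = 179.517833
  E ⇒ keep positive
Point 4:
  φ: 66 + 12.8074/60 = 66.213457
  hemisphere S, so the sign is −
  Longitude: 179 + 35.1975/60 = 179.586625
  hemisphere W, so the sign is −
Point 5:
  φ: 31.703′ = 0.528383°; total 13.528383
  hemisphere S, so the sign is −
  Longitude: 18 + 19.6205/60 = 18.327008
  hemisphere W, so the sign is −
Point 6:
  Latitude: 34 + 43.999/60 = 34.733317
  S → negative
  Lon: 88 + 6.873/60 = 88.114550
  W → negative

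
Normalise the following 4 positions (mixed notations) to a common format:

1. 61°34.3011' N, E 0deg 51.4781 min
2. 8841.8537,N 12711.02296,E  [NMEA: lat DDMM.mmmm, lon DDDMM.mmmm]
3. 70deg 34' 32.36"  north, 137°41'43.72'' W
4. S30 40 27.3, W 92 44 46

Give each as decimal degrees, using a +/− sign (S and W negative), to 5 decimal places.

1. 61.57169, 0.85797
2. 88.69756, 127.18372
3. 70.57566, -137.69548
4. -30.67425, -92.74611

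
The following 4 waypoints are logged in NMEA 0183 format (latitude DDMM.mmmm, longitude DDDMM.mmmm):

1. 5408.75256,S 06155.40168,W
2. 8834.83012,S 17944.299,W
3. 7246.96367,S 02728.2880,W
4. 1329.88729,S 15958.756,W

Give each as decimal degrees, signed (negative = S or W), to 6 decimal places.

Point 1:
  φ: split at 2 digits → 54° and 8.75256′; 54 + 8.75256/60 = 54.1458760
  hemisphere S, so the sign is −
  Longitude: split at 3 digits → 061° and 55.40168′; 61 + 55.40168/60 = 61.9233613
  W ⇒ negate
Point 2:
  Latitude: degrees = first 2 digits = 88, minutes = 34.83012; 88 + 34.83012/60 = 88.5805020
  S → negative
  Longitude: split at 3 digits → 179° and 44.299′; 179 + 44.299/60 = 179.7383167
  W ⇒ negate
Point 3:
  φ: degrees = first 2 digits = 72, minutes = 46.96367; 72 + 46.96367/60 = 72.7827278
  S → negative
  Longitude: split at 3 digits → 027° and 28.288′; 27 + 28.288/60 = 27.4714667
  hemisphere W, so the sign is −
Point 4:
  Latitude: split at 2 digits → 13° and 29.88729′; 13 + 29.88729/60 = 13.4981215
  S → negative
  λ: degrees = first 3 digits = 159, minutes = 58.756; 159 + 58.756/60 = 159.9792667
  W → negative

1. -54.145876, -61.923361
2. -88.580502, -179.738317
3. -72.782728, -27.471467
4. -13.498122, -159.979267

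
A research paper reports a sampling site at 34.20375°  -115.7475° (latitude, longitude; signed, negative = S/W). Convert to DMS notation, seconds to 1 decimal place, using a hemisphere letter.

34°12′13.5″ N, 115°44′51.0″ W

Lat: 0.203750 × 60 = 12.22500′ → 12′, remainder × 60 = 13.500″
Longitude is negative → W; |value| = 115.747500
Lon: 0.747500 × 60 = 44.85000′ → 44′, remainder × 60 = 51.000″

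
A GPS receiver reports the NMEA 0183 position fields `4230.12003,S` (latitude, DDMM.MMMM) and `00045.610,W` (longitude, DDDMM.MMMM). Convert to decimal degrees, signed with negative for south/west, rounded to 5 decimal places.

Latitude: split at 2 digits → 42° and 30.12003′; 42 + 30.12003/60 = 42.502001
S ⇒ negate
Longitude: degrees = first 3 digits = 0, minutes = 45.61; 0 + 45.61/60 = 0.760167
hemisphere W, so the sign is −

-42.50200, -0.76017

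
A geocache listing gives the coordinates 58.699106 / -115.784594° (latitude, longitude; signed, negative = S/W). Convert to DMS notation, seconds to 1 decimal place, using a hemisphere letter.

φ: 0.699106 × 60 = 41.94636′ → 41′, remainder × 60 = 56.782″
Longitude is negative → W; |value| = 115.784594
Longitude: 0.784594 × 60 = 47.07564′ → 47′, remainder × 60 = 4.538″

58°41′56.8″ N, 115°47′4.5″ W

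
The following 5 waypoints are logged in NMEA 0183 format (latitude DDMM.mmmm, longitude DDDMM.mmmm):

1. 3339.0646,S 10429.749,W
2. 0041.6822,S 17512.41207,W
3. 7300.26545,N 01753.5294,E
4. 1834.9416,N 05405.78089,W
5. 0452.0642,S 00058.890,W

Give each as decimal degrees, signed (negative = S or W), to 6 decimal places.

1. -33.651077, -104.495817
2. -0.694703, -175.206868
3. 73.004424, 17.892157
4. 18.582360, -54.096348
5. -4.867737, -0.981500

Point 1:
  φ: split at 2 digits → 33° and 39.0646′; 33 + 39.0646/60 = 33.6510767
  hemisphere S, so the sign is −
  Longitude: split at 3 digits → 104° and 29.749′; 104 + 29.749/60 = 104.4958167
  W → negative
Point 2:
  Latitude: split at 2 digits → 00° and 41.6822′; 0 + 41.6822/60 = 0.6947033
  hemisphere S, so the sign is −
  λ: split at 3 digits → 175° and 12.41207′; 175 + 12.41207/60 = 175.2068678
  W → negative
Point 3:
  Latitude: split at 2 digits → 73° and 0.26545′; 73 + 0.26545/60 = 73.0044242
  N ⇒ keep positive
  λ: split at 3 digits → 017° and 53.5294′; 17 + 53.5294/60 = 17.8921567
  E → positive
Point 4:
  Lat: split at 2 digits → 18° and 34.9416′; 18 + 34.9416/60 = 18.5823600
  N ⇒ keep positive
  Longitude: split at 3 digits → 054° and 5.78089′; 54 + 5.78089/60 = 54.0963482
  W ⇒ negate
Point 5:
  Lat: degrees = first 2 digits = 4, minutes = 52.0642; 4 + 52.0642/60 = 4.8677367
  hemisphere S, so the sign is −
  Lon: degrees = first 3 digits = 0, minutes = 58.89; 0 + 58.89/60 = 0.9815000
  W → negative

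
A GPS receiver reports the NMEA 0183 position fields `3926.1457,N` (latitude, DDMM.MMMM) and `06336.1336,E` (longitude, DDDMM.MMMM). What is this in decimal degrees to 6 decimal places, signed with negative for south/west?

Latitude: degrees = first 2 digits = 39, minutes = 26.1457; 39 + 26.1457/60 = 39.4357617
N → positive
λ: split at 3 digits → 063° and 36.1336′; 63 + 36.1336/60 = 63.6022267
E → positive

39.435762, 63.602227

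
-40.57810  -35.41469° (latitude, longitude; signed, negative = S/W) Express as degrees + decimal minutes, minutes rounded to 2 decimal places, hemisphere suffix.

Latitude is negative → S; |value| = 40.578100
Latitude: 40° + 0.578100 × 60 = 40° 34.6860′
Longitude is negative → W; |value| = 35.414690
Lon: minutes = (35.414690 − 35) × 60 = 24.8814

40° 34.69′ S, 35° 24.88′ W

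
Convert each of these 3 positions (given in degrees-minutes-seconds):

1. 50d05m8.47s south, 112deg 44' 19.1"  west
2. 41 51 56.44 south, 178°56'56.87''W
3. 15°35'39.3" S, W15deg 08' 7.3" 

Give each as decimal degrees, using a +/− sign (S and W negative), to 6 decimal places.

Point 1:
  Latitude: 50 + 5/60 + 8.47/3600 = 50.0856861
  hemisphere S, so the sign is −
  Lon: 112 + 44/60 + 19.1/3600 = 112.7386389
  hemisphere W, so the sign is −
Point 2:
  φ: 51′ + 56.44″ = 51.94067′; 41 + 51.94067/60 = 41.8656778
  S → negative
  λ: 56′ + 56.87″ = 56.94783′; 178 + 56.94783/60 = 178.9491306
  W → negative
Point 3:
  φ: 15 + 35/60 + 39.3/3600 = 15.5942500
  S ⇒ negate
  λ: 15° + 8/60 + 7.3/3600 = 15 + 0.133333 + 0.002028 = 15.1353611
  W → negative

1. -50.085686, -112.738639
2. -41.865678, -178.949131
3. -15.594250, -15.135361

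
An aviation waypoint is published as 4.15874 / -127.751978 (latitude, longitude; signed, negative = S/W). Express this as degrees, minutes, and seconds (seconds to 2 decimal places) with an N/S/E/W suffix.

Lat: 0.158740 × 60 = 9.52440′ → 9′, remainder × 60 = 31.4640″
Longitude is negative → W; |value| = 127.751978
Longitude: whole degrees 127; 45.11868′ → 45′ and 7.1208″

4°09′31.46″ N, 127°45′7.12″ W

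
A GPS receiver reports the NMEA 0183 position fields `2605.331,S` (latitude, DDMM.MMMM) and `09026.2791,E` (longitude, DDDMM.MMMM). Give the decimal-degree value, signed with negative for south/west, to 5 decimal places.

Latitude: split at 2 digits → 26° and 5.331′; 26 + 5.331/60 = 26.088850
S → negative
Longitude: degrees = first 3 digits = 90, minutes = 26.2791; 90 + 26.2791/60 = 90.437985
E → positive

-26.08885, 90.43799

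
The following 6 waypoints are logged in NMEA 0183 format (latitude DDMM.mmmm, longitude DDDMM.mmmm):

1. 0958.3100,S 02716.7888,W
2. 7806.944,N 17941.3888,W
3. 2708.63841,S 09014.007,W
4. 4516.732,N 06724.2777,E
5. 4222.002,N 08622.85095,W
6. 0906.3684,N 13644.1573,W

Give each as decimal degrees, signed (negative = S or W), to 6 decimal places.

1. -9.971833, -27.279813
2. 78.115733, -179.689813
3. -27.143974, -90.233450
4. 45.278867, 67.404628
5. 42.366700, -86.380849
6. 9.106140, -136.735955

Point 1:
  Lat: degrees = first 2 digits = 9, minutes = 58.31; 9 + 58.31/60 = 9.9718333
  S ⇒ negate
  Longitude: degrees = first 3 digits = 27, minutes = 16.7888; 27 + 16.7888/60 = 27.2798133
  W ⇒ negate
Point 2:
  Lat: degrees = first 2 digits = 78, minutes = 6.944; 78 + 6.944/60 = 78.1157333
  N ⇒ keep positive
  Lon: degrees = first 3 digits = 179, minutes = 41.3888; 179 + 41.3888/60 = 179.6898133
  W → negative
Point 3:
  Lat: degrees = first 2 digits = 27, minutes = 8.63841; 27 + 8.63841/60 = 27.1439735
  S ⇒ negate
  λ: split at 3 digits → 090° and 14.007′; 90 + 14.007/60 = 90.2334500
  W → negative
Point 4:
  φ: degrees = first 2 digits = 45, minutes = 16.732; 45 + 16.732/60 = 45.2788667
  N → positive
  Longitude: split at 3 digits → 067° and 24.2777′; 67 + 24.2777/60 = 67.4046283
  E → positive
Point 5:
  Lat: split at 2 digits → 42° and 22.002′; 42 + 22.002/60 = 42.3667000
  N ⇒ keep positive
  Longitude: degrees = first 3 digits = 86, minutes = 22.85095; 86 + 22.85095/60 = 86.3808492
  hemisphere W, so the sign is −
Point 6:
  Latitude: degrees = first 2 digits = 9, minutes = 6.3684; 9 + 6.3684/60 = 9.1061400
  N → positive
  λ: split at 3 digits → 136° and 44.1573′; 136 + 44.1573/60 = 136.7359550
  W ⇒ negate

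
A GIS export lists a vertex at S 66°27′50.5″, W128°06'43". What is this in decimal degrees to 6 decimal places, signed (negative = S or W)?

-66.464028, -128.111944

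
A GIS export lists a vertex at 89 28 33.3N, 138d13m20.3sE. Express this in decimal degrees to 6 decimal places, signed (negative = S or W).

89.475917, 138.222306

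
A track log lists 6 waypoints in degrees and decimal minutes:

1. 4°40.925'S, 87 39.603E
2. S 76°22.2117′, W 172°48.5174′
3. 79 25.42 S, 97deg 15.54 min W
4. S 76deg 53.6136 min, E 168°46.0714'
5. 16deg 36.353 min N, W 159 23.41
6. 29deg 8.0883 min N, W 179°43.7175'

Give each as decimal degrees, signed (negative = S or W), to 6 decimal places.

1. -4.682083, 87.660050
2. -76.370195, -172.808623
3. -79.423667, -97.259000
4. -76.893560, 168.767857
5. 16.605883, -159.390167
6. 29.134805, -179.728625

Point 1:
  Latitude: 4 + 40.925/60 = 4.6820833
  S → negative
  Lon: 39.603′ = 0.660050°; total 87.6600500
  E → positive
Point 2:
  Latitude: 76 + 22.2117/60 = 76.3701950
  S ⇒ negate
  Longitude: 172 + 48.5174/60 = 172.8086233
  W ⇒ negate
Point 3:
  Latitude: 25.42′ = 0.423667°; total 79.4236667
  S → negative
  Lon: 97 + 15.54/60 = 97.2590000
  hemisphere W, so the sign is −
Point 4:
  φ: 76 + 53.6136/60 = 76.8935600
  hemisphere S, so the sign is −
  λ: 168 + 46.0714/60 = 168.7678567
  E ⇒ keep positive
Point 5:
  Lat: 36.353′ = 0.605883°; total 16.6058833
  N ⇒ keep positive
  Longitude: 159 + 23.41/60 = 159.3901667
  W ⇒ negate
Point 6:
  Lat: 29 + 8.0883/60 = 29.1348050
  N → positive
  Longitude: 179 + 43.7175/60 = 179.7286250
  hemisphere W, so the sign is −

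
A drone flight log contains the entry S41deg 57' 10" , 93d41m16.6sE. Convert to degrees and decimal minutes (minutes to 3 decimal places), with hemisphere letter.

41° 57.167′ S, 93° 41.277′ E

Latitude: 57 + 10/60 = 57.16667′
Lon: seconds/60 = 0.27667; minutes = 41 + 0.27667 = 41.27667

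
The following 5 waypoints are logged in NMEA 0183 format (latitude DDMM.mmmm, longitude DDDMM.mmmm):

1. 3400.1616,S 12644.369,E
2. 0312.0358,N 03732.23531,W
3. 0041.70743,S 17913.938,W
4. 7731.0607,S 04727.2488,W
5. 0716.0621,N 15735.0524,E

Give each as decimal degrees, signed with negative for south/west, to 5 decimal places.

1. -34.00269, 126.73948
2. 3.20060, -37.53726
3. -0.69512, -179.23230
4. -77.51768, -47.45415
5. 7.26770, 157.58421

Point 1:
  Latitude: split at 2 digits → 34° and 0.1616′; 34 + 0.1616/60 = 34.002693
  S ⇒ negate
  Longitude: split at 3 digits → 126° and 44.369′; 126 + 44.369/60 = 126.739483
  E ⇒ keep positive
Point 2:
  Lat: split at 2 digits → 03° and 12.0358′; 3 + 12.0358/60 = 3.200597
  N ⇒ keep positive
  Longitude: split at 3 digits → 037° and 32.23531′; 37 + 32.23531/60 = 37.537255
  hemisphere W, so the sign is −
Point 3:
  Lat: split at 2 digits → 00° and 41.70743′; 0 + 41.70743/60 = 0.695124
  S → negative
  Lon: split at 3 digits → 179° and 13.938′; 179 + 13.938/60 = 179.232300
  W ⇒ negate
Point 4:
  Latitude: degrees = first 2 digits = 77, minutes = 31.0607; 77 + 31.0607/60 = 77.517678
  S ⇒ negate
  Longitude: split at 3 digits → 047° and 27.2488′; 47 + 27.2488/60 = 47.454147
  W → negative
Point 5:
  Latitude: split at 2 digits → 07° and 16.0621′; 7 + 16.0621/60 = 7.267702
  N ⇒ keep positive
  Longitude: split at 3 digits → 157° and 35.0524′; 157 + 35.0524/60 = 157.584207
  E ⇒ keep positive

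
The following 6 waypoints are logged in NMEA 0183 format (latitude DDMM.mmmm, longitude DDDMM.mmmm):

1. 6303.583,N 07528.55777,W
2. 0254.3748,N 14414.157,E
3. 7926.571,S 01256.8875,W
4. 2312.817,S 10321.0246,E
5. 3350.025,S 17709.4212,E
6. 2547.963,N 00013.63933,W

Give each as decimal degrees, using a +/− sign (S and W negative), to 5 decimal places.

1. 63.05972, -75.47596
2. 2.90625, 144.23595
3. -79.44285, -12.94813
4. -23.21362, 103.35041
5. -33.83375, 177.15702
6. 25.79938, -0.22732

Point 1:
  Lat: degrees = first 2 digits = 63, minutes = 3.583; 63 + 3.583/60 = 63.059717
  N ⇒ keep positive
  Lon: degrees = first 3 digits = 75, minutes = 28.55777; 75 + 28.55777/60 = 75.475963
  W → negative
Point 2:
  φ: split at 2 digits → 02° and 54.3748′; 2 + 54.3748/60 = 2.906247
  N ⇒ keep positive
  Lon: split at 3 digits → 144° and 14.157′; 144 + 14.157/60 = 144.235950
  E → positive
Point 3:
  Latitude: degrees = first 2 digits = 79, minutes = 26.571; 79 + 26.571/60 = 79.442850
  hemisphere S, so the sign is −
  λ: split at 3 digits → 012° and 56.8875′; 12 + 56.8875/60 = 12.948125
  W → negative
Point 4:
  φ: split at 2 digits → 23° and 12.817′; 23 + 12.817/60 = 23.213617
  S → negative
  Longitude: split at 3 digits → 103° and 21.0246′; 103 + 21.0246/60 = 103.350410
  E → positive
Point 5:
  Latitude: degrees = first 2 digits = 33, minutes = 50.025; 33 + 50.025/60 = 33.833750
  hemisphere S, so the sign is −
  Lon: degrees = first 3 digits = 177, minutes = 9.4212; 177 + 9.4212/60 = 177.157020
  E ⇒ keep positive
Point 6:
  Latitude: degrees = first 2 digits = 25, minutes = 47.963; 25 + 47.963/60 = 25.799383
  N → positive
  Longitude: split at 3 digits → 000° and 13.63933′; 0 + 13.63933/60 = 0.227322
  W ⇒ negate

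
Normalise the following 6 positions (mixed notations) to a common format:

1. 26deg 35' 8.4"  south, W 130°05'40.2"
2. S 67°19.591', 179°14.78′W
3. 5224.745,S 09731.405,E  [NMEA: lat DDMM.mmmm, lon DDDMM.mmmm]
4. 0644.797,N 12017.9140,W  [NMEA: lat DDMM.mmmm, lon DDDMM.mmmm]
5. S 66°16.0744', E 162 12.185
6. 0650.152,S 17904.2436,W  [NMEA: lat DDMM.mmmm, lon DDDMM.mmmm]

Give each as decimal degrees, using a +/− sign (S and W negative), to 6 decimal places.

1. -26.585667, -130.094500
2. -67.326517, -179.246333
3. -52.412417, 97.523417
4. 6.746617, -120.298567
5. -66.267907, 162.203083
6. -6.835867, -179.070727

Point 1:
  φ: 26 + 35/60 + 8.4/3600 = 26.5856667
  hemisphere S, so the sign is −
  Longitude: 5′ + 40.2″ = 5.67000′; 130 + 5.67000/60 = 130.0945000
  W → negative
Point 2:
  Lat: 19.591′ = 0.326517°; total 67.3265167
  S → negative
  λ: 14.78′ = 0.246333°; total 179.2463333
  hemisphere W, so the sign is −
Point 3:
  Lat: degrees = first 2 digits = 52, minutes = 24.745; 52 + 24.745/60 = 52.4124167
  S ⇒ negate
  Lon: split at 3 digits → 097° and 31.405′; 97 + 31.405/60 = 97.5234167
  E ⇒ keep positive
Point 4:
  φ: split at 2 digits → 06° and 44.797′; 6 + 44.797/60 = 6.7466167
  N → positive
  Longitude: split at 3 digits → 120° and 17.914′; 120 + 17.914/60 = 120.2985667
  W → negative
Point 5:
  Lat: 66 + 16.0744/60 = 66.2679067
  S → negative
  Longitude: 12.185′ = 0.203083°; total 162.2030833
  E → positive
Point 6:
  Lat: degrees = first 2 digits = 6, minutes = 50.152; 6 + 50.152/60 = 6.8358667
  S → negative
  Lon: split at 3 digits → 179° and 4.2436′; 179 + 4.2436/60 = 179.0707267
  W ⇒ negate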